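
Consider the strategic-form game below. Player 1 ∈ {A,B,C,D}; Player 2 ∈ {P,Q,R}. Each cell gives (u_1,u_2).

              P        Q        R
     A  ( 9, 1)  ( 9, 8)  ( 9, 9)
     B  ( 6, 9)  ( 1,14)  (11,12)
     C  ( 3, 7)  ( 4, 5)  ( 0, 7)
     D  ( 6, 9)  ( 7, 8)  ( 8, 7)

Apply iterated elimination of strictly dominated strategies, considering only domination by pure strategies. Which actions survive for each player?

Survivors P1:{A,B} P2:{Q,R}

P1 drop C (A beats it: P:9>3 Q:9>4 R:9>0)
P1 drop D (A beats it: P:9>6 Q:9>7 R:9>8)
P2 drop P (Q beats it: A:8>1 B:14>9)
P1→{A,B} P2→{Q,R}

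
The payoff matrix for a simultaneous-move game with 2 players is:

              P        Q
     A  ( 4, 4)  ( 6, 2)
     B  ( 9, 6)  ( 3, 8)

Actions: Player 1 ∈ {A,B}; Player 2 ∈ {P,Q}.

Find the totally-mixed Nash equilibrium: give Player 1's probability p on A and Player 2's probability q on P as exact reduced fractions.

P1 mixes 1/2 on A; P2 mixes 3/8 on P

P1 indiff ⇒ q·4+(1-q)·6 = q·9+(1-q)·3 ⇒ q(-5) = (1-q)(-3) ⇒ q = 3/8
P2 indiff ⇒ p·4+(1-p)·6 = p·2+(1-p)·8 ⇒ p(2) = (1-p)(2) ⇒ p = 1/2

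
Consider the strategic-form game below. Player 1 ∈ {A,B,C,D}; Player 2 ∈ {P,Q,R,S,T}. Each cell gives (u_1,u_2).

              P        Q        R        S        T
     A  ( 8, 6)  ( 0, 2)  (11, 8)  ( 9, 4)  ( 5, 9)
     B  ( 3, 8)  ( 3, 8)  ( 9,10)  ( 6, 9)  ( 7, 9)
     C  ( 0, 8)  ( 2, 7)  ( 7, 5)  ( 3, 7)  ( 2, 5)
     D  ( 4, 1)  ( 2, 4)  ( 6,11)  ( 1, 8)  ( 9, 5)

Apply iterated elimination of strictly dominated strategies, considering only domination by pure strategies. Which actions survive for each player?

IESDS → P1:{A,B,D} P2:{R,T}

P1 drop C (B beats it: P:3>0 Q:3>2 R:9>7 S:6>3 T:7>2)
P2 drop P (R beats it: A:8>6 B:10>8 D:11>1)
P2 drop Q (R beats it: A:8>2 B:10>8 D:11>4)
P2 drop S (R beats it: A:8>4 B:10>9 D:11>8)
P1→{A,B,D} P2→{R,T}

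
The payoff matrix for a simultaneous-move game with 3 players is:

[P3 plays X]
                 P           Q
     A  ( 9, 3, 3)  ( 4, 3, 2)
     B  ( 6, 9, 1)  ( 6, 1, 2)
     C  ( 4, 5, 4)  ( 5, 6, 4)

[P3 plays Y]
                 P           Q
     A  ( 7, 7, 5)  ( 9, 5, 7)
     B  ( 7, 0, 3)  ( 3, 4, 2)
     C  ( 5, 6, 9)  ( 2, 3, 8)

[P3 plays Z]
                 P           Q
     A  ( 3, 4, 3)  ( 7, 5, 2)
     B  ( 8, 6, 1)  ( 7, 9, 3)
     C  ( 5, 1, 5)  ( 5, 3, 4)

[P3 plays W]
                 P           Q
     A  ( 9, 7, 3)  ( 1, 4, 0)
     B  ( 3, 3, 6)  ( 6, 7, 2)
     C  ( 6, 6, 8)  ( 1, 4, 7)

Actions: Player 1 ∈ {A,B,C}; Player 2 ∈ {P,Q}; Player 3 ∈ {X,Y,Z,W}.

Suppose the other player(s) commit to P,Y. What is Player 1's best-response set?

u_1(A vs P,Y) = 7
u_1(B vs P,Y) = 7
u_1(C vs P,Y) = 5
max payoff 7 at {A,B}

P1 best: {A,B}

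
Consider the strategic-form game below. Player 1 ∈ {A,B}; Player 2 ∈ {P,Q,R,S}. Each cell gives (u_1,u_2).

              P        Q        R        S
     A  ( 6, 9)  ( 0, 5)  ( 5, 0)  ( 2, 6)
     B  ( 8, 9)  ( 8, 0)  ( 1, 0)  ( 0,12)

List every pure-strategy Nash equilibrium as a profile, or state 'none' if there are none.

(A,P): not NE [P1→B gives 8>6]
(A,Q): not NE [P1→B gives 8>0; P2→P gives 9>5]
(A,R): not NE [P2→P gives 9>0]
(A,S): not NE [P2→P gives 9>6]
(B,P): not NE [P2→S gives 12>9]
(B,Q): not NE [P2→S gives 12>0]
(B,R): not NE [P1→A gives 5>1; P2→S gives 12>0]
(B,S): not NE [P1→A gives 2>0]

Equilibria: none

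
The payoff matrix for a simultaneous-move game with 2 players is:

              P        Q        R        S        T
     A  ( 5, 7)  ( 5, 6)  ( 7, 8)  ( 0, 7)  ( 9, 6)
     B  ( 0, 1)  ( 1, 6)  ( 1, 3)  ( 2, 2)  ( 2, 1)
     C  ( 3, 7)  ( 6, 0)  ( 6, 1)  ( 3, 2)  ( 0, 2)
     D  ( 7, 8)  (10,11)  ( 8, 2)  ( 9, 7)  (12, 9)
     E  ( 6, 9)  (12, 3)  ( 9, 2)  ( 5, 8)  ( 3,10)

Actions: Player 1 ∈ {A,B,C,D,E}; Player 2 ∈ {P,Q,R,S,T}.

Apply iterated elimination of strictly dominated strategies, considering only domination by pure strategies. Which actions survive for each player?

P1 drop A (D beats it: P:7>5 Q:10>5 R:8>7 S:9>0 T:12>9)
P1 drop B (D beats it: P:7>0 Q:10>1 R:8>1 S:9>2 T:12>2)
P1 drop C (D beats it: P:7>3 Q:10>6 R:8>6 S:9>3 T:12>0)
P2 drop P (T beats it: D:9>8 E:10>9)
P2 drop R (Q beats it: D:11>2 E:3>2)
P2 drop S (T beats it: D:9>7 E:10>8)
P1→{D,E} P2→{Q,T}

Remaining: P1:{D,E} P2:{Q,T}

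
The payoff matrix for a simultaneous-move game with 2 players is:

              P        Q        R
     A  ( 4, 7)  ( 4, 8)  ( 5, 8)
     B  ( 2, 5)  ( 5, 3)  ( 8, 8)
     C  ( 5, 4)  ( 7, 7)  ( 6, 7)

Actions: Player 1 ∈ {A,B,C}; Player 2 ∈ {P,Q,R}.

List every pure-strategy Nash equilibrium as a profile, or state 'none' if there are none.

(A,P): not NE [P1→C gives 5>4; P2→R gives 8>7]
(A,Q): not NE [P1→C gives 7>4]
(A,R): not NE [P1→B gives 8>5]
(B,P): not NE [P1→C gives 5>2; P2→R gives 8>5]
(B,Q): not NE [P1→C gives 7>5; P2→R gives 8>3]
(B,R): NE
(C,P): not NE [P2→R gives 7>4]
(C,Q): NE
(C,R): not NE [P1→B gives 8>6]

PSNE = {(B,R), (C,Q)}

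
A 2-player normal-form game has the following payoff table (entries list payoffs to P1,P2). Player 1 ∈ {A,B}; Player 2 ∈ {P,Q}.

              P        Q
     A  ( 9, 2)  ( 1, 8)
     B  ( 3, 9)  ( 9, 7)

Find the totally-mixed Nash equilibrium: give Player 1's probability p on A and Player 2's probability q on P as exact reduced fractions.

P1 indiff ⇒ q·9+(1-q)·1 = q·3+(1-q)·9 ⇒ q(6) = (1-q)(8) ⇒ q = 4/7
P2 indiff ⇒ p·2+(1-p)·9 = p·8+(1-p)·7 ⇒ p(-6) = (1-p)(-2) ⇒ p = 1/4

p=1/4, q=4/7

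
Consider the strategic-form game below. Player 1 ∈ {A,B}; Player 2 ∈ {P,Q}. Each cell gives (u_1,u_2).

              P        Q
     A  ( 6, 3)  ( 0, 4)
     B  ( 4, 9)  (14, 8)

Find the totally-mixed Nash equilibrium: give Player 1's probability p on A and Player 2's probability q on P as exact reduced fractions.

p=1/2, q=7/8

P1 indiff ⇒ q·6+(1-q)·0 = q·4+(1-q)·14 ⇒ q(2) = (1-q)(14) ⇒ q = 7/8
P2 indiff ⇒ p·3+(1-p)·9 = p·4+(1-p)·8 ⇒ p(-1) = (1-p)(-1) ⇒ p = 1/2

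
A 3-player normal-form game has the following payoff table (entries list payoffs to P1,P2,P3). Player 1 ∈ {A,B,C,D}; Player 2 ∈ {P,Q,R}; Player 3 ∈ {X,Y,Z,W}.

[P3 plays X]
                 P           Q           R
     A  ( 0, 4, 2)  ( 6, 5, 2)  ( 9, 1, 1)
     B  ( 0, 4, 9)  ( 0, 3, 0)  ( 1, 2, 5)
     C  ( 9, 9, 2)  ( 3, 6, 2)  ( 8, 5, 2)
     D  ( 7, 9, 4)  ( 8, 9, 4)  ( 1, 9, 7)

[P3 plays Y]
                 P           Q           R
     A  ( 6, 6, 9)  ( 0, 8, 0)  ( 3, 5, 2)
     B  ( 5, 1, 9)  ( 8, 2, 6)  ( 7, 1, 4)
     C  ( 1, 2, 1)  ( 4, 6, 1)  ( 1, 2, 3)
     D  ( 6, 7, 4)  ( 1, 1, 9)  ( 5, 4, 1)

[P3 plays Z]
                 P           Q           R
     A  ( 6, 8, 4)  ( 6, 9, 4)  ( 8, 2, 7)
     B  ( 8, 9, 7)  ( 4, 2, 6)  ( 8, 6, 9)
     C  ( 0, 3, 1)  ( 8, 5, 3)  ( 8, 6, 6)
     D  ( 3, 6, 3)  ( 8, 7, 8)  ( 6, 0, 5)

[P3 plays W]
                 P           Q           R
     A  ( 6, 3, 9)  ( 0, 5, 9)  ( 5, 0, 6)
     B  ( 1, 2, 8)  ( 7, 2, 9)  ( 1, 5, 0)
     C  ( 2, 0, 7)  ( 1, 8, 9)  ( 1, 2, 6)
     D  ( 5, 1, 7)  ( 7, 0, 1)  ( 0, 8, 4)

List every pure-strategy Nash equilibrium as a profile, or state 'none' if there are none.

(A,P,X): not NE [P1→C gives 9>0; P2→Q gives 5>4; P3→W gives 9>2]
(A,P,Y): not NE [P2→Q gives 8>6]
(A,P,Z): not NE [P1→B gives 8>6; P2→Q gives 9>8; P3→W gives 9>4]
(A,P,W): not NE [P2→Q gives 5>3]
(A,Q,X): not NE [P1→D gives 8>6; P3→W gives 9>2]
(A,Q,Y): not NE [P1→B gives 8>0; P3→W gives 9>0]
(A,Q,Z): not NE [P1→D gives 8>6; P3→W gives 9>4]
(A,Q,W): not NE [P1→D gives 7>0]
(A,R,X): not NE [P2→Q gives 5>1; P3→Z gives 7>1]
(A,R,Y): not NE [P1→B gives 7>3; P2→Q gives 8>5; P3→Z gives 7>2]
(A,R,Z): not NE [P2→Q gives 9>2]
(A,R,W): not NE [P2→Q gives 5>0; P3→Z gives 7>6]
(B,P,X): not NE [P1→C gives 9>0]
(B,P,Y): not NE [P1→D gives 6>5; P2→Q gives 2>1]
(B,P,Z): not NE [P3→Y gives 9>7]
(B,P,W): not NE [P1→A gives 6>1; P2→R gives 5>2; P3→Y gives 9>8]
(B,Q,X): not NE [P1→D gives 8>0; P2→P gives 4>3; P3→W gives 9>0]
(B,Q,Y): not NE [P3→W gives 9>6]
(B,Q,Z): not NE [P1→D gives 8>4; P2→P gives 9>2; P3→W gives 9>6]
(B,Q,W): not NE [P2→R gives 5>2]
(B,R,X): not NE [P1→A gives 9>1; P2→P gives 4>2; P3→Z gives 9>5]
(B,R,Y): not NE [P2→Q gives 2>1; P3→Z gives 9>4]
(B,R,Z): not NE [P2→P gives 9>6]
(B,R,W): not NE [P1→A gives 5>1; P3→Z gives 9>0]
(C,P,X): not NE [P3→W gives 7>2]
(C,P,Y): not NE [P1→D gives 6>1; P2→Q gives 6>2; P3→W gives 7>1]
(C,P,Z): not NE [P1→B gives 8>0; P2→R gives 6>3; P3→W gives 7>1]
(C,P,W): not NE [P1→A gives 6>2; P2→Q gives 8>0]
(C,Q,X): not NE [P1→D gives 8>3; P2→P gives 9>6; P3→W gives 9>2]
(C,Q,Y): not NE [P1→B gives 8>4; P3→W gives 9>1]
(C,Q,Z): not NE [P2→R gives 6>5; P3→W gives 9>3]
(C,Q,W): not NE [P1→D gives 7>1]
(C,R,X): not NE [P1→A gives 9>8; P2→P gives 9>5; P3→W gives 6>2]
(C,R,Y): not NE [P1→B gives 7>1; P2→Q gives 6>2; P3→W gives 6>3]
(C,R,Z): NE
(C,R,W): not NE [P1→A gives 5>1; P2→Q gives 8>2]
(D,P,X): not NE [P1→C gives 9>7; P3→W gives 7>4]
(D,P,Y): not NE [P3→W gives 7>4]
(D,P,Z): not NE [P1→B gives 8>3; P2→Q gives 7>6; P3→W gives 7>3]
(D,P,W): not NE [P1→A gives 6>5; P2→R gives 8>1]
(D,Q,X): not NE [P3→Y gives 9>4]
(D,Q,Y): not NE [P1→B gives 8>1; P2→P gives 7>1]
(D,Q,Z): not NE [P3→Y gives 9>8]
(D,Q,W): not NE [P2→R gives 8>0; P3→Y gives 9>1]
(D,R,X): not NE [P1→A gives 9>1]
(D,R,Y): not NE [P1→B gives 7>5; P2→P gives 7>4; P3→X gives 7>1]
(D,R,Z): not NE [P1→C gives 8>6; P2→Q gives 7>0; P3→X gives 7>5]
(D,R,W): not NE [P1→A gives 5>0; P3→X gives 7>4]

PSNE = {(C,R,Z)}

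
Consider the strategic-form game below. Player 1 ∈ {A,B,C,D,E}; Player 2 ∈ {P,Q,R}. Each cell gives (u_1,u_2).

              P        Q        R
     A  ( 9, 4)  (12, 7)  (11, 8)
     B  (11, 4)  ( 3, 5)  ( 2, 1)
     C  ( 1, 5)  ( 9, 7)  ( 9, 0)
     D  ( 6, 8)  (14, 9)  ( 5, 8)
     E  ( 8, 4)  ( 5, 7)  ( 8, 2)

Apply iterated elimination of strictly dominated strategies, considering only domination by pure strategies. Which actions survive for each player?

P1 drop C (A beats it: P:9>1 Q:12>9 R:11>9)
P1 drop E (A beats it: P:9>8 Q:12>5 R:11>8)
P2 drop P (Q beats it: A:7>4 B:5>4 D:9>8)
P1 drop B (A beats it: Q:12>3 R:11>2)
P1→{A,D} P2→{Q,R}

Remaining: P1:{A,D} P2:{Q,R}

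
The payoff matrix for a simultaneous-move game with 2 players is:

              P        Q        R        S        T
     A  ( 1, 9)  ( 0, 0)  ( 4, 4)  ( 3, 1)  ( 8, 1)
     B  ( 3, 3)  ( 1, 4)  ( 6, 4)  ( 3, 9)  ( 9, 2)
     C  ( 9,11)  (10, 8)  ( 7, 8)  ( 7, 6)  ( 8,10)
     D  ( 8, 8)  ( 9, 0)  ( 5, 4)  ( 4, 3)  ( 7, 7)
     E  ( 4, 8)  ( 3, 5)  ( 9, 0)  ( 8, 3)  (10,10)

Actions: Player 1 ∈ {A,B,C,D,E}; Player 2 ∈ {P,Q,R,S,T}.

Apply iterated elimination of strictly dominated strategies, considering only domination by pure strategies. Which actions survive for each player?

P1 drop A (E beats it: P:4>1 Q:3>0 R:9>4 S:8>3 T:10>8)
P1 drop B (E beats it: P:4>3 Q:3>1 R:9>6 S:8>3 T:10>9)
P1 drop D (C beats it: P:9>8 Q:10>9 R:7>5 S:7>4 T:8>7)
P2 drop Q (P beats it: C:11>8 E:8>5)
P2 drop R (P beats it: C:11>8 E:8>0)
P2 drop S (P beats it: C:11>6 E:8>3)
P1→{C,E} P2→{P,T}

IESDS → P1:{C,E} P2:{P,T}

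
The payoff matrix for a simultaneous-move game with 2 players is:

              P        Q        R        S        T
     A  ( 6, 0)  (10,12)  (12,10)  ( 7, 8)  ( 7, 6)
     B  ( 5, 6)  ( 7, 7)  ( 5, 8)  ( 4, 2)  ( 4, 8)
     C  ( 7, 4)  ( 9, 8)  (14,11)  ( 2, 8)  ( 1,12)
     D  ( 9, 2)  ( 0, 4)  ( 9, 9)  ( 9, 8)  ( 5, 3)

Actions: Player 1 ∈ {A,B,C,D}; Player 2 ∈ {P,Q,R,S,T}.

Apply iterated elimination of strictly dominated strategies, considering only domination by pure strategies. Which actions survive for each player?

Survivors P1:{A,C} P2:{Q,R,T}

P1 drop B (A beats it: P:6>5 Q:10>7 R:12>5 S:7>4 T:7>4)
P2 drop P (Q beats it: A:12>0 C:8>4 D:4>2)
P2 drop S (R beats it: A:10>8 C:11>8 D:9>8)
P1 drop D (A beats it: Q:10>0 R:12>9 T:7>5)
P1→{A,C} P2→{Q,R,T}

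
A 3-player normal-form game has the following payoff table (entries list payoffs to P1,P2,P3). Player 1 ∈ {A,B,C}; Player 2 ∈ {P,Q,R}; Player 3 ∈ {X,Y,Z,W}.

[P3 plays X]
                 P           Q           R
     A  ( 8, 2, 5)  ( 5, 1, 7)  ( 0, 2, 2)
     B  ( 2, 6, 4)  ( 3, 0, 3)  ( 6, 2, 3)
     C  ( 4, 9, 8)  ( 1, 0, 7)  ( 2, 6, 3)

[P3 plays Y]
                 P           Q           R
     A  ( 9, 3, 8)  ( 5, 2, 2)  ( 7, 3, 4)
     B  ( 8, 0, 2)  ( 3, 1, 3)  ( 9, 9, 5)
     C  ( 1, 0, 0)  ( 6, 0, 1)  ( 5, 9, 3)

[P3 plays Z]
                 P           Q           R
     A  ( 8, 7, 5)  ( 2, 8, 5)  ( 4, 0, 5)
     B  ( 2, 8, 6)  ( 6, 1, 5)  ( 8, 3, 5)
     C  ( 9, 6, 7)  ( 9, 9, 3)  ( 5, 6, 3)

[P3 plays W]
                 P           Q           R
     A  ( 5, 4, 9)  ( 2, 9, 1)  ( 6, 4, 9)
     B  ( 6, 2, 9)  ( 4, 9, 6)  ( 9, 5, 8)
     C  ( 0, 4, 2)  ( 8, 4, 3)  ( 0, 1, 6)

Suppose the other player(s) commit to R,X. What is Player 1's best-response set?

u_1(A vs R,X) = 0
u_1(B vs R,X) = 6
u_1(C vs R,X) = 2
max payoff 6 at {B}

BR_1 = {B}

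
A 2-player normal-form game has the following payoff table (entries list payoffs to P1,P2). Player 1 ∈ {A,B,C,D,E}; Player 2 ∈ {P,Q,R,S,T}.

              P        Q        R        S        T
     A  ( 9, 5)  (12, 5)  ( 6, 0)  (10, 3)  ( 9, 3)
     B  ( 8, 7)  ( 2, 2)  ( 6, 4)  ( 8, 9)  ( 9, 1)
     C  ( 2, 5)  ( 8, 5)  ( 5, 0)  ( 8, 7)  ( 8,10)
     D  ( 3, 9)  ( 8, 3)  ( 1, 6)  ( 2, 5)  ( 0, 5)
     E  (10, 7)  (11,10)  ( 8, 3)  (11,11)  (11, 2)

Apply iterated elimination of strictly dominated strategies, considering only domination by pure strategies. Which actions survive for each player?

IESDS → P1:{A,E} P2:{P,Q,S}

P1 drop B (E beats it: P:10>8 Q:11>2 R:8>6 S:11>8 T:11>9)
P1 drop C (A beats it: P:9>2 Q:12>8 R:6>5 S:10>8 T:9>8)
P1 drop D (A beats it: P:9>3 Q:12>8 R:6>1 S:10>2 T:9>0)
P2 drop R (P beats it: A:5>0 E:7>3)
P2 drop T (P beats it: A:5>3 E:7>2)
P1→{A,E} P2→{P,Q,S}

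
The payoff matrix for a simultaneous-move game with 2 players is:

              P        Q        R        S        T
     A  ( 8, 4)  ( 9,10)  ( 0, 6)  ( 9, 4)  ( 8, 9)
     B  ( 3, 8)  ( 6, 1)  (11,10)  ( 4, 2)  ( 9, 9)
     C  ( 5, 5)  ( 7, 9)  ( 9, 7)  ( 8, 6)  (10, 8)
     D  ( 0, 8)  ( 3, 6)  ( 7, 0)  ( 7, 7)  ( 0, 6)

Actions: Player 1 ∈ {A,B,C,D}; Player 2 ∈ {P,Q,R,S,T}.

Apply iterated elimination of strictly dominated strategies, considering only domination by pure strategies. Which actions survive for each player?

IESDS → P1:{A,B,C} P2:{Q,R,T}

P1 drop D (C beats it: P:5>0 Q:7>3 R:9>7 S:8>7 T:10>0)
P2 drop P (R beats it: A:6>4 B:10>8 C:7>5)
P2 drop S (R beats it: A:6>4 B:10>2 C:7>6)
P1→{A,B,C} P2→{Q,R,T}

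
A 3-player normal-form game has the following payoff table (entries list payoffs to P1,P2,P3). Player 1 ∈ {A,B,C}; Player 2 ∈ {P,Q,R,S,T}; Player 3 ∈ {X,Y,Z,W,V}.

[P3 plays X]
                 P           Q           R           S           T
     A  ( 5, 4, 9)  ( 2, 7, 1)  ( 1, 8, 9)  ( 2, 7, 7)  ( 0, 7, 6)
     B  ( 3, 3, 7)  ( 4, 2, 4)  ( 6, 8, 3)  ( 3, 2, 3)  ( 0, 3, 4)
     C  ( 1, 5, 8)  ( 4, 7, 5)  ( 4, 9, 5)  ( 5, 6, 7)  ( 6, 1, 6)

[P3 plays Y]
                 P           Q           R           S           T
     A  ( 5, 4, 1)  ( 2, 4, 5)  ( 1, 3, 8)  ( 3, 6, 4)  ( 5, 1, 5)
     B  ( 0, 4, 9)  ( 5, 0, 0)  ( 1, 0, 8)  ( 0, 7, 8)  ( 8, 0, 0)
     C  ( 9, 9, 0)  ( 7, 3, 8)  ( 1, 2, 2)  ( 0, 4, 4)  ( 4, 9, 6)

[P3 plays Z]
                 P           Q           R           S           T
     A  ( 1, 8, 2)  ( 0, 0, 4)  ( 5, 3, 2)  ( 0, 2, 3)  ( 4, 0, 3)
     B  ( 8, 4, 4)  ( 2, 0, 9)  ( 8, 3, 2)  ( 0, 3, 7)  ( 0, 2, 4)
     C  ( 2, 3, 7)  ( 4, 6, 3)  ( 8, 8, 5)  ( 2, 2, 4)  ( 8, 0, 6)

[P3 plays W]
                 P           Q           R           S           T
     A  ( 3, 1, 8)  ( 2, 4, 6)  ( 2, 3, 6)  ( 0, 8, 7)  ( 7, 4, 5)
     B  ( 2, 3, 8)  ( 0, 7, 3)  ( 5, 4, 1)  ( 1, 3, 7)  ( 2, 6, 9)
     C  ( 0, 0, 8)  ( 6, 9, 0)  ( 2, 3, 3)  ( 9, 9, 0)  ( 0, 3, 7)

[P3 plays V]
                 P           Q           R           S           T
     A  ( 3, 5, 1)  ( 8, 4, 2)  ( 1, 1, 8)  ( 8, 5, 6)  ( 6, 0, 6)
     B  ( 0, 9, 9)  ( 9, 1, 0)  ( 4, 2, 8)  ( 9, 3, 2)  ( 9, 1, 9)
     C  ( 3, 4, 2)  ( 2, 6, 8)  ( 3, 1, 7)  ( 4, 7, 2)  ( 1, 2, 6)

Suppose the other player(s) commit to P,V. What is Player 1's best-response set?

argmax u_1 = {A,C}

u_1(A vs P,V) = 3
u_1(B vs P,V) = 0
u_1(C vs P,V) = 3
max payoff 3 at {A,C}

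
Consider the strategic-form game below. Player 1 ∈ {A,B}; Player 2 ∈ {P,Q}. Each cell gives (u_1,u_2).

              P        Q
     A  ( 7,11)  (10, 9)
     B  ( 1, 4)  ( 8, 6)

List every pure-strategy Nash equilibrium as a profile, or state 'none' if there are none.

Nash profiles: (A,P)

(A,P): NE
(A,Q): not NE [P2→P gives 11>9]
(B,P): not NE [P1→A gives 7>1; P2→Q gives 6>4]
(B,Q): not NE [P1→A gives 10>8]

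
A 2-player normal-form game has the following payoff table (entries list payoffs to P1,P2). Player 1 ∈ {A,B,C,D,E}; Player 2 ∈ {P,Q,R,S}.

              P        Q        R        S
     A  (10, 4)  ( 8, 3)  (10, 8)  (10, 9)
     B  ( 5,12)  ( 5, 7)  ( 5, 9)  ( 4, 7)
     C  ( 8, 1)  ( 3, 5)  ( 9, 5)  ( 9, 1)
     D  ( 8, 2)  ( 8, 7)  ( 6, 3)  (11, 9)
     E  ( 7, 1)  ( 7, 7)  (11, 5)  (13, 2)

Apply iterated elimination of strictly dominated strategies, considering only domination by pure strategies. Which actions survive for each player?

P1 drop B (A beats it: P:10>5 Q:8>5 R:10>5 S:10>4)
P1 drop C (A beats it: P:10>8 Q:8>3 R:10>9 S:10>9)
P2 drop P (R beats it: A:8>4 D:3>2 E:5>1)
P1→{A,D,E} P2→{Q,R,S}

IESDS → P1:{A,D,E} P2:{Q,R,S}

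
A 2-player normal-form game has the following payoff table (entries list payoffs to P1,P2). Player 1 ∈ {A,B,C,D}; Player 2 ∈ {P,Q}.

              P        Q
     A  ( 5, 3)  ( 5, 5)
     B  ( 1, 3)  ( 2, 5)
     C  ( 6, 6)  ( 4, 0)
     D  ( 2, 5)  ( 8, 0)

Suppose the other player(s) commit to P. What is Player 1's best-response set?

argmax u_1 = {C}

u_1(A vs P) = 5
u_1(B vs P) = 1
u_1(C vs P) = 6
u_1(D vs P) = 2
max payoff 6 at {C}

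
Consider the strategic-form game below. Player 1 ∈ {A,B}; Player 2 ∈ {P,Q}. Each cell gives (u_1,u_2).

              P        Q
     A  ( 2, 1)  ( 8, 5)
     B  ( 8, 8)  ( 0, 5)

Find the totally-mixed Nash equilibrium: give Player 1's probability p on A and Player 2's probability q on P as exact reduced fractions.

(p,q) = (3/7, 4/7)

P1 indiff ⇒ q·2+(1-q)·8 = q·8+(1-q)·0 ⇒ q(-6) = (1-q)(-8) ⇒ q = 4/7
P2 indiff ⇒ p·1+(1-p)·8 = p·5+(1-p)·5 ⇒ p(-4) = (1-p)(-3) ⇒ p = 3/7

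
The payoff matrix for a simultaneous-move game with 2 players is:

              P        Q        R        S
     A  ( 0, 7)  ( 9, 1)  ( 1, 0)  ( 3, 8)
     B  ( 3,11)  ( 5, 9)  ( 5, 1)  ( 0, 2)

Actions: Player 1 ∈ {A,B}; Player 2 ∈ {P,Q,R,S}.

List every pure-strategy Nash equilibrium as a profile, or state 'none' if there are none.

(A,P): not NE [P1→B gives 3>0; P2→S gives 8>7]
(A,Q): not NE [P2→S gives 8>1]
(A,R): not NE [P1→B gives 5>1; P2→S gives 8>0]
(A,S): NE
(B,P): NE
(B,Q): not NE [P1→A gives 9>5; P2→P gives 11>9]
(B,R): not NE [P2→P gives 11>1]
(B,S): not NE [P1→A gives 3>0; P2→P gives 11>2]

PSNE = {(A,S), (B,P)}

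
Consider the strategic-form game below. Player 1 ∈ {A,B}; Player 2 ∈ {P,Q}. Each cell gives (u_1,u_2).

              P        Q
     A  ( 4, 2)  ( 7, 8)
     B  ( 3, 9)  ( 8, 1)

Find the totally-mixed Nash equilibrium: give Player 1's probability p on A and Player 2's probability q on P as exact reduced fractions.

P1 indiff ⇒ q·4+(1-q)·7 = q·3+(1-q)·8 ⇒ q(1) = (1-q)(1) ⇒ q = 1/2
P2 indiff ⇒ p·2+(1-p)·9 = p·8+(1-p)·1 ⇒ p(-6) = (1-p)(-8) ⇒ p = 4/7

p=4/7, q=1/2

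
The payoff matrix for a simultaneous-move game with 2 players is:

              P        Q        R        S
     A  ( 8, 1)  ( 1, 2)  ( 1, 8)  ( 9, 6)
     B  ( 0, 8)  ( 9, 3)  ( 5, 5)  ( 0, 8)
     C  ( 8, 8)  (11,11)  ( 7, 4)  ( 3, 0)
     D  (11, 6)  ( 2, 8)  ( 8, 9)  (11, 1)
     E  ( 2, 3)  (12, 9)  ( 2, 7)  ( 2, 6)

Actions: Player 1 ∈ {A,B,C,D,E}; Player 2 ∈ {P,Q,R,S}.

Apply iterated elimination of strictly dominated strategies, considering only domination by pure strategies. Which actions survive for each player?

P1 drop A (D beats it: P:11>8 Q:2>1 R:8>1 S:11>9)
P1 drop B (C beats it: P:8>0 Q:11>9 R:7>5 S:3>0)
P2 drop P (Q beats it: C:11>8 D:8>6 E:9>3)
P2 drop S (Q beats it: C:11>0 D:8>1 E:9>6)
P1→{C,D,E} P2→{Q,R}

Survivors P1:{C,D,E} P2:{Q,R}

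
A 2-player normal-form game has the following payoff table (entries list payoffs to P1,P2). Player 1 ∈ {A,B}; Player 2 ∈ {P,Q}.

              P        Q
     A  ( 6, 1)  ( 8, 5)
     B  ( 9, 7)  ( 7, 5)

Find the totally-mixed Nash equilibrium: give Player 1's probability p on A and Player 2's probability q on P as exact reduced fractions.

P1 indiff ⇒ q·6+(1-q)·8 = q·9+(1-q)·7 ⇒ q(-3) = (1-q)(-1) ⇒ q = 1/4
P2 indiff ⇒ p·1+(1-p)·7 = p·5+(1-p)·5 ⇒ p(-4) = (1-p)(-2) ⇒ p = 1/3

(p,q) = (1/3, 1/4)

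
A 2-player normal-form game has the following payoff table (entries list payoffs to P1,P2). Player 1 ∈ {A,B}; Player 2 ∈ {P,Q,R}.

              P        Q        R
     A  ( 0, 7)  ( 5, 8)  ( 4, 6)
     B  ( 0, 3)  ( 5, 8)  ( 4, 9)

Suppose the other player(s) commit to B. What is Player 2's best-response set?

P2 best: {R}

u_2(P vs B) = 3
u_2(Q vs B) = 8
u_2(R vs B) = 9
max payoff 9 at {R}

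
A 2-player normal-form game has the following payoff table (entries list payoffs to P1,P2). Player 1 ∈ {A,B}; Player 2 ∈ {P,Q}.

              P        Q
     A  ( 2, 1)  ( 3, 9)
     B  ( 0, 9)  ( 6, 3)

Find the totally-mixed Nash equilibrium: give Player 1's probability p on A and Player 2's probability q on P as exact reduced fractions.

P1 mixes 3/7 on A; P2 mixes 3/5 on P

P1 indiff ⇒ q·2+(1-q)·3 = q·0+(1-q)·6 ⇒ q(2) = (1-q)(3) ⇒ q = 3/5
P2 indiff ⇒ p·1+(1-p)·9 = p·9+(1-p)·3 ⇒ p(-8) = (1-p)(-6) ⇒ p = 3/7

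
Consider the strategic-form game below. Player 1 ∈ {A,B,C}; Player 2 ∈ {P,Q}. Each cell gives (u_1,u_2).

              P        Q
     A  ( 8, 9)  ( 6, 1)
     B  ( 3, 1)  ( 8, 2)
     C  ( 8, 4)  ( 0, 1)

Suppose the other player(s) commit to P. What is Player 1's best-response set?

u_1(A vs P) = 8
u_1(B vs P) = 3
u_1(C vs P) = 8
max payoff 8 at {A,C}

P1 best: {A,C}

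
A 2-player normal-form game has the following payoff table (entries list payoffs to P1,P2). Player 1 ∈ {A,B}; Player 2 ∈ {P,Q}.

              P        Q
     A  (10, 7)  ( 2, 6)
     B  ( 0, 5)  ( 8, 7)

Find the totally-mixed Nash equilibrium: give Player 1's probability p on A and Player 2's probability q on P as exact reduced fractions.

p=2/3, q=3/8

P1 indiff ⇒ q·10+(1-q)·2 = q·0+(1-q)·8 ⇒ q(10) = (1-q)(6) ⇒ q = 3/8
P2 indiff ⇒ p·7+(1-p)·5 = p·6+(1-p)·7 ⇒ p(1) = (1-p)(2) ⇒ p = 2/3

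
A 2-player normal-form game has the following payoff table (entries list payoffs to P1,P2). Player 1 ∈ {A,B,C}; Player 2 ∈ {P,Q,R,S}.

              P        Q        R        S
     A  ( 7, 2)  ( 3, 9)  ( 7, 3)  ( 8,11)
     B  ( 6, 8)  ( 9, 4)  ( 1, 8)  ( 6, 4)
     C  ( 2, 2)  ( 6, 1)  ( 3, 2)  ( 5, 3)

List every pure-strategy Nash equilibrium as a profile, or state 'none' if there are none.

(A,P): not NE [P2→S gives 11>2]
(A,Q): not NE [P1→B gives 9>3; P2→S gives 11>9]
(A,R): not NE [P2→S gives 11>3]
(A,S): NE
(B,P): not NE [P1→A gives 7>6]
(B,Q): not NE [P2→R gives 8>4]
(B,R): not NE [P1→A gives 7>1]
(B,S): not NE [P1→A gives 8>6; P2→R gives 8>4]
(C,P): not NE [P1→A gives 7>2; P2→S gives 3>2]
(C,Q): not NE [P1→B gives 9>6; P2→S gives 3>1]
(C,R): not NE [P1→A gives 7>3; P2→S gives 3>2]
(C,S): not NE [P1→A gives 8>5]

Nash profiles: (A,S)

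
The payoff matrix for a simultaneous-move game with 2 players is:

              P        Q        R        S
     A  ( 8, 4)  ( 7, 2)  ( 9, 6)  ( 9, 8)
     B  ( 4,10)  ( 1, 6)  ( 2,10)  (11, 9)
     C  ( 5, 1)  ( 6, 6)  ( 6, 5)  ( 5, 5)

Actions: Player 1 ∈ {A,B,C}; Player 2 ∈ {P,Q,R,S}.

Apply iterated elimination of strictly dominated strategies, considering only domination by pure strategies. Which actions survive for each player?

P1 drop C (A beats it: P:8>5 Q:7>6 R:9>6 S:9>5)
P2 drop Q (P beats it: A:4>2 B:10>6)
P1→{A,B} P2→{P,R,S}

IESDS → P1:{A,B} P2:{P,R,S}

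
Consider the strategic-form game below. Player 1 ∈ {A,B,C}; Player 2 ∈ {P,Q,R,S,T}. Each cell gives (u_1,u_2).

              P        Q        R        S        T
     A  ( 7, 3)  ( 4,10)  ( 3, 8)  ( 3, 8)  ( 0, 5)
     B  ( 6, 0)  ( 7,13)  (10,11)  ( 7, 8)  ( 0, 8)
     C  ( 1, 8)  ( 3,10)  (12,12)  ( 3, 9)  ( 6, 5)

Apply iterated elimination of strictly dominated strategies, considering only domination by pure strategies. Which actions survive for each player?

IESDS → P1:{B,C} P2:{Q,R}

P2 drop P (Q beats it: A:10>3 B:13>0 C:10>8)
P2 drop S (Q beats it: A:10>8 B:13>8 C:10>9)
P2 drop T (Q beats it: A:10>5 B:13>8 C:10>5)
P1 drop A (B beats it: Q:7>4 R:10>3)
P1→{B,C} P2→{Q,R}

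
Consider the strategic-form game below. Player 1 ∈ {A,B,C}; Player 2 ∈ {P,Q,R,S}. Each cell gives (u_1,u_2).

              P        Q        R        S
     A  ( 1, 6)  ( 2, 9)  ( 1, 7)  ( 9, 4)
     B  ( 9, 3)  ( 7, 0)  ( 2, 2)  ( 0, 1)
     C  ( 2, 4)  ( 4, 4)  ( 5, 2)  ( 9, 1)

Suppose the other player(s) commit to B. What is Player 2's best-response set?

u_2(P vs B) = 3
u_2(Q vs B) = 0
u_2(R vs B) = 2
u_2(S vs B) = 1
max payoff 3 at {P}

argmax u_2 = {P}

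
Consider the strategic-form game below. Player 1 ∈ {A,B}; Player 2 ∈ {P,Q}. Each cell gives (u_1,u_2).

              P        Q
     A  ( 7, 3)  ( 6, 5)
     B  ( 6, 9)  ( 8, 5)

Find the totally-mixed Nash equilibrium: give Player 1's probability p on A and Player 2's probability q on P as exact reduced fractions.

(p,q) = (2/3, 2/3)

P1 indiff ⇒ q·7+(1-q)·6 = q·6+(1-q)·8 ⇒ q(1) = (1-q)(2) ⇒ q = 2/3
P2 indiff ⇒ p·3+(1-p)·9 = p·5+(1-p)·5 ⇒ p(-2) = (1-p)(-4) ⇒ p = 2/3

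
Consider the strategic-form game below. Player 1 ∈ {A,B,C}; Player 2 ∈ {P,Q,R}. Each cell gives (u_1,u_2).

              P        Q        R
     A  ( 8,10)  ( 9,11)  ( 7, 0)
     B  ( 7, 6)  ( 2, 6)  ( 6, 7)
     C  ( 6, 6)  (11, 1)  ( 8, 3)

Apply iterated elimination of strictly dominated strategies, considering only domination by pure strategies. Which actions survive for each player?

P1 drop B (A beats it: P:8>7 Q:9>2 R:7>6)
P2 drop R (P beats it: A:10>0 C:6>3)
P1→{A,C} P2→{P,Q}

IESDS → P1:{A,C} P2:{P,Q}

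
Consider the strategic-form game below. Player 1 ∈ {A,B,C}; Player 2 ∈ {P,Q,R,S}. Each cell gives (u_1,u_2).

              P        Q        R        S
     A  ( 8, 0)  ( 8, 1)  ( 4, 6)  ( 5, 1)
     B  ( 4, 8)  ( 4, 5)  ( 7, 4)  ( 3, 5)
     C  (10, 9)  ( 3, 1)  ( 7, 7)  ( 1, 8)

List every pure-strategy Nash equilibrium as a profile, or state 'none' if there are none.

(A,P): not NE [P1→C gives 10>8; P2→R gives 6>0]
(A,Q): not NE [P2→R gives 6>1]
(A,R): not NE [P1→C gives 7>4]
(A,S): not NE [P2→R gives 6>1]
(B,P): not NE [P1→C gives 10>4]
(B,Q): not NE [P1→A gives 8>4; P2→P gives 8>5]
(B,R): not NE [P2→P gives 8>4]
(B,S): not NE [P1→A gives 5>3; P2→P gives 8>5]
(C,P): NE
(C,Q): not NE [P1→A gives 8>3; P2→P gives 9>1]
(C,R): not NE [P2→P gives 9>7]
(C,S): not NE [P1→A gives 5>1; P2→P gives 9>8]

NE set: (C,P)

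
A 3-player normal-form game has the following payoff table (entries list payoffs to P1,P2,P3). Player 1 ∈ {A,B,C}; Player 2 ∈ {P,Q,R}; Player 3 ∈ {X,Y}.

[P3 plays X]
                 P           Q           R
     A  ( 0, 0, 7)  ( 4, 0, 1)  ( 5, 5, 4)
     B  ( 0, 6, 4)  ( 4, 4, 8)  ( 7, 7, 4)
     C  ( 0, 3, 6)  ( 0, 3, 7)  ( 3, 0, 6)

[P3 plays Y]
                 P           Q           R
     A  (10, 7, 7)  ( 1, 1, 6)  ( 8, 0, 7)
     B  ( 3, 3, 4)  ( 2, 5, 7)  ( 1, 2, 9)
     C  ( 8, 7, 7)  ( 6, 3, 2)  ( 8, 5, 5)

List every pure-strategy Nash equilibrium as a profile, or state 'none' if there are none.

(A,P,X): not NE [P2→R gives 5>0]
(A,P,Y): NE
(A,Q,X): not NE [P2→R gives 5>0; P3→Y gives 6>1]
(A,Q,Y): not NE [P1→C gives 6>1; P2→P gives 7>1]
(A,R,X): not NE [P1→B gives 7>5; P3→Y gives 7>4]
(A,R,Y): not NE [P2→P gives 7>0]
(B,P,X): not NE [P2→R gives 7>6]
(B,P,Y): not NE [P1→A gives 10>3; P2→Q gives 5>3]
(B,Q,X): not NE [P2→R gives 7>4]
(B,Q,Y): not NE [P1→C gives 6>2; P3→X gives 8>7]
(B,R,X): not NE [P3→Y gives 9>4]
(B,R,Y): not NE [P1→C gives 8>1; P2→Q gives 5>2]
(C,P,X): not NE [P3→Y gives 7>6]
(C,P,Y): not NE [P1→A gives 10>8]
(C,Q,X): not NE [P1→B gives 4>0]
(C,Q,Y): not NE [P2→P gives 7>3; P3→X gives 7>2]
(C,R,X): not NE [P1→B gives 7>3; P2→Q gives 3>0]
(C,R,Y): not NE [P2→P gives 7>5; P3→X gives 6>5]

NE set: (A,P,Y)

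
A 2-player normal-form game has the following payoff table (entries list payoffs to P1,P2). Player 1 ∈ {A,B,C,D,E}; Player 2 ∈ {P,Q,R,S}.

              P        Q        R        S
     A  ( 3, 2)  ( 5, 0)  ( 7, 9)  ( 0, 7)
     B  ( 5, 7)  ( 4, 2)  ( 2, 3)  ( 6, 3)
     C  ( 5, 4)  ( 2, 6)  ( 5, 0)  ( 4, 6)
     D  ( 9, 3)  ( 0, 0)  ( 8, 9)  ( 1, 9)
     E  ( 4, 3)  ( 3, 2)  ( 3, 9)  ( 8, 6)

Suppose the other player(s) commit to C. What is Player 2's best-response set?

u_2(P vs C) = 4
u_2(Q vs C) = 6
u_2(R vs C) = 0
u_2(S vs C) = 6
max payoff 6 at {Q,S}

argmax u_2 = {Q,S}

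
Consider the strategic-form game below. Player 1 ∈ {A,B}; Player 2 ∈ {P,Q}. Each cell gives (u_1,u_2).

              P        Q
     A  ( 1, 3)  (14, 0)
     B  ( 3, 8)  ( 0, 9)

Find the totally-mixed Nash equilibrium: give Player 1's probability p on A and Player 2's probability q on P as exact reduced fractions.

P1 indiff ⇒ q·1+(1-q)·14 = q·3+(1-q)·0 ⇒ q(-2) = (1-q)(-14) ⇒ q = 7/8
P2 indiff ⇒ p·3+(1-p)·8 = p·0+(1-p)·9 ⇒ p(3) = (1-p)(1) ⇒ p = 1/4

p=1/4, q=7/8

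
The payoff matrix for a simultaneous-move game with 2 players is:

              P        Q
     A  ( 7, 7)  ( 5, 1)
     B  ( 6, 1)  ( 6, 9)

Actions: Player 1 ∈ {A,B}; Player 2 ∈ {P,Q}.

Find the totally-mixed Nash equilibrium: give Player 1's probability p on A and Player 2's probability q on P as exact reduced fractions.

P1 indiff ⇒ q·7+(1-q)·5 = q·6+(1-q)·6 ⇒ q(1) = (1-q)(1) ⇒ q = 1/2
P2 indiff ⇒ p·7+(1-p)·1 = p·1+(1-p)·9 ⇒ p(6) = (1-p)(8) ⇒ p = 4/7

(p,q) = (4/7, 1/2)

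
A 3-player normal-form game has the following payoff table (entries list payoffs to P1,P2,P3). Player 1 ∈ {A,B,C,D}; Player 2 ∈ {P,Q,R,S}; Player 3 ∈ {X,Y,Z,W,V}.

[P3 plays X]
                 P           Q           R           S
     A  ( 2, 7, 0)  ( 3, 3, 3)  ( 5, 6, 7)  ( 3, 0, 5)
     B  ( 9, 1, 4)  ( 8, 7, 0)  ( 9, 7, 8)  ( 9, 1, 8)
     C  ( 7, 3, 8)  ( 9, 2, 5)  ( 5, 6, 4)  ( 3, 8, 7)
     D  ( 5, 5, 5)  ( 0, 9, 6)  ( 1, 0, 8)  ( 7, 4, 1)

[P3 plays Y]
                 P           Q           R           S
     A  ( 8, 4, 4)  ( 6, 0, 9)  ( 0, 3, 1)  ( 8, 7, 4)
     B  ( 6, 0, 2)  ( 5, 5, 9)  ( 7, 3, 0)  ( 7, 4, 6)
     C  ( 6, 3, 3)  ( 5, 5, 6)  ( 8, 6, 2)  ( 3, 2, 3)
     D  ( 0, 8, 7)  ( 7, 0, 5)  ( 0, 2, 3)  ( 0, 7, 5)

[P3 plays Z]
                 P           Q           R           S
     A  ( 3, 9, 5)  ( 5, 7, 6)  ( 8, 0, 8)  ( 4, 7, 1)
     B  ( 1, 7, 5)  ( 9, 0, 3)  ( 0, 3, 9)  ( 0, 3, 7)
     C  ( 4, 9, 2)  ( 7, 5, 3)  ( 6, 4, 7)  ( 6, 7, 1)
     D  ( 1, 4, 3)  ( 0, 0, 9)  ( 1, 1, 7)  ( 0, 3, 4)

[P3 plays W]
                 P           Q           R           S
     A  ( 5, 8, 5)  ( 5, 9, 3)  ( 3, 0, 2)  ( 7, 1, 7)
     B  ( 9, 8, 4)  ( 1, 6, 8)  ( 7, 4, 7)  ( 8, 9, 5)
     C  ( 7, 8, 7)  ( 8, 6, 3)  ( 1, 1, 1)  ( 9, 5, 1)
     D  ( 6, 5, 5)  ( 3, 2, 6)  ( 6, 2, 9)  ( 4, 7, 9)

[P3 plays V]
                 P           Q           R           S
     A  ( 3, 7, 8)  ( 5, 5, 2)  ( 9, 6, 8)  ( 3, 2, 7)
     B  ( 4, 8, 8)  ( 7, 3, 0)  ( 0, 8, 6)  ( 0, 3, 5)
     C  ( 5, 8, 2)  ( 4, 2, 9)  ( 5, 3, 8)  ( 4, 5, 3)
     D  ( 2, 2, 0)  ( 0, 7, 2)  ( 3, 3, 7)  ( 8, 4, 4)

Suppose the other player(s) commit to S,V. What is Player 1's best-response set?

u_1(A vs S,V) = 3
u_1(B vs S,V) = 0
u_1(C vs S,V) = 4
u_1(D vs S,V) = 8
max payoff 8 at {D}

argmax u_1 = {D}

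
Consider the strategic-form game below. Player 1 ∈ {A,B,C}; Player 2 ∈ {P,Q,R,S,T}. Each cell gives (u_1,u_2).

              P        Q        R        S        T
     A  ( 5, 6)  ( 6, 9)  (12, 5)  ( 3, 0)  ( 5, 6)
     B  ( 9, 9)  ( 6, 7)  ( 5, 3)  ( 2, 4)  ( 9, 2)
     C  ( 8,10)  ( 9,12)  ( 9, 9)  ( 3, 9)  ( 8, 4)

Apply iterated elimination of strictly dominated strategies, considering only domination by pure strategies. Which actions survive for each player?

Survivors P1:{B,C} P2:{P,Q}

P2 drop R (P beats it: A:6>5 B:9>3 C:10>9)
P2 drop S (P beats it: A:6>0 B:9>4 C:10>9)
P1 drop A (C beats it: P:8>5 Q:9>6 T:8>5)
P2 drop T (P beats it: B:9>2 C:10>4)
P1→{B,C} P2→{P,Q}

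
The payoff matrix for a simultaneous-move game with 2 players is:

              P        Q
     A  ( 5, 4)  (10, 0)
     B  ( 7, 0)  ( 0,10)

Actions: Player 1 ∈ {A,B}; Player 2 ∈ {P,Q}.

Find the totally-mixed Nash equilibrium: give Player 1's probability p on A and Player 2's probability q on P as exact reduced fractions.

P1 indiff ⇒ q·5+(1-q)·10 = q·7+(1-q)·0 ⇒ q(-2) = (1-q)(-10) ⇒ q = 5/6
P2 indiff ⇒ p·4+(1-p)·0 = p·0+(1-p)·10 ⇒ p(4) = (1-p)(10) ⇒ p = 5/7

(p,q) = (5/7, 5/6)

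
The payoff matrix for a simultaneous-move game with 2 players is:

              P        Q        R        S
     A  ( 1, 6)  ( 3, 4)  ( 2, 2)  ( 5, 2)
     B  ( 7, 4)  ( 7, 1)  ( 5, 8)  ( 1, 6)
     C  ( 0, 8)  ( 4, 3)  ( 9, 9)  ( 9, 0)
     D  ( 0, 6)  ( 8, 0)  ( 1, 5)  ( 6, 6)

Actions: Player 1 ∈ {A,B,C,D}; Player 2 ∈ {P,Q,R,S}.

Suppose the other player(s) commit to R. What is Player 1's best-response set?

argmax u_1 = {C}

u_1(A vs R) = 2
u_1(B vs R) = 5
u_1(C vs R) = 9
u_1(D vs R) = 1
max payoff 9 at {C}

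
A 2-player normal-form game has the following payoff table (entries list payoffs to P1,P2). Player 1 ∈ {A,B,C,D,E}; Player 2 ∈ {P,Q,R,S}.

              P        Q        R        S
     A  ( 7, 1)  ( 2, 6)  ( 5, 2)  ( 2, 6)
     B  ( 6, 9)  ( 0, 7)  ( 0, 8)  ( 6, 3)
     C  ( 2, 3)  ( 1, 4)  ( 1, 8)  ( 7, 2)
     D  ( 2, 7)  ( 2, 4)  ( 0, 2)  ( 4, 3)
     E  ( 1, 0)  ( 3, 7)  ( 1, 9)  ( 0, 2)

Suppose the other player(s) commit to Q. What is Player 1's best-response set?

P1 best: {E}

u_1(A vs Q) = 2
u_1(B vs Q) = 0
u_1(C vs Q) = 1
u_1(D vs Q) = 2
u_1(E vs Q) = 3
max payoff 3 at {E}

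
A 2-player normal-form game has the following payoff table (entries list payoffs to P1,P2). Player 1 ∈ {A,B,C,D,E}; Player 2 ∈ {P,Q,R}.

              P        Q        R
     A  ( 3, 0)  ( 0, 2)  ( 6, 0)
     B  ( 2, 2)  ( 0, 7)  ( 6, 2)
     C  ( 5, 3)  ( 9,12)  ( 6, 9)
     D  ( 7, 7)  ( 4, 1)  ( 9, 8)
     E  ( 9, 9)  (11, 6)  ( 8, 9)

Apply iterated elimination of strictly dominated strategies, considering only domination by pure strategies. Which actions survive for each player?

IESDS → P1:{D,E} P2:{P,R}

P1 drop A (D beats it: P:7>3 Q:4>0 R:9>6)
P1 drop B (D beats it: P:7>2 Q:4>0 R:9>6)
P1 drop C (E beats it: P:9>5 Q:11>9 R:8>6)
P2 drop Q (P beats it: D:7>1 E:9>6)
P1→{D,E} P2→{P,R}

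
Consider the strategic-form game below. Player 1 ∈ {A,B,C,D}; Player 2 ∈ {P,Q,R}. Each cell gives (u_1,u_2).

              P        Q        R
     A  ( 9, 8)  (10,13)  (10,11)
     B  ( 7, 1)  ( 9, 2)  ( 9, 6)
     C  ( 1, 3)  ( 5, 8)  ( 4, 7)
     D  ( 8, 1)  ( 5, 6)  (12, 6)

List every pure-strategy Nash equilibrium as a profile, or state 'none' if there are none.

(A,P): not NE [P2→Q gives 13>8]
(A,Q): NE
(A,R): not NE [P1→D gives 12>10; P2→Q gives 13>11]
(B,P): not NE [P1→A gives 9>7; P2→R gives 6>1]
(B,Q): not NE [P1→A gives 10>9; P2→R gives 6>2]
(B,R): not NE [P1→D gives 12>9]
(C,P): not NE [P1→A gives 9>1; P2→Q gives 8>3]
(C,Q): not NE [P1→A gives 10>5]
(C,R): not NE [P1→D gives 12>4; P2→Q gives 8>7]
(D,P): not NE [P1→A gives 9>8; P2→R gives 6>1]
(D,Q): not NE [P1→A gives 10>5]
(D,R): NE

Nash profiles: (A,Q), (D,R)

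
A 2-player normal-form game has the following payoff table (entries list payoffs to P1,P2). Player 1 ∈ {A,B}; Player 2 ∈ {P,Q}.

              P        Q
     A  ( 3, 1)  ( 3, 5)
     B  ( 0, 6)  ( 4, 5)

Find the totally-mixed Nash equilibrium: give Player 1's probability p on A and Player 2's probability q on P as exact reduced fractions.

p=1/5, q=1/4

P1 indiff ⇒ q·3+(1-q)·3 = q·0+(1-q)·4 ⇒ q(3) = (1-q)(1) ⇒ q = 1/4
P2 indiff ⇒ p·1+(1-p)·6 = p·5+(1-p)·5 ⇒ p(-4) = (1-p)(-1) ⇒ p = 1/5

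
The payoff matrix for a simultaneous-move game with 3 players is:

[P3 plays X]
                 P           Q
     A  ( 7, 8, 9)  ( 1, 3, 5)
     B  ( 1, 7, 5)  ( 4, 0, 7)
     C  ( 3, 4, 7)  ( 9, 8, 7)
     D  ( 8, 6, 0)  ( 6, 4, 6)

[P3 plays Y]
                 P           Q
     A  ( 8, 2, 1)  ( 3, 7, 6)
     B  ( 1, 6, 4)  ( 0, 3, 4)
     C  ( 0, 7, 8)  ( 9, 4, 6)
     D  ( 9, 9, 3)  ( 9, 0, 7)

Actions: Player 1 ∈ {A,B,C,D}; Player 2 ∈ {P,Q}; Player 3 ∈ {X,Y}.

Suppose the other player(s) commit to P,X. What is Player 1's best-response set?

P1 best: {D}

u_1(A vs P,X) = 7
u_1(B vs P,X) = 1
u_1(C vs P,X) = 3
u_1(D vs P,X) = 8
max payoff 8 at {D}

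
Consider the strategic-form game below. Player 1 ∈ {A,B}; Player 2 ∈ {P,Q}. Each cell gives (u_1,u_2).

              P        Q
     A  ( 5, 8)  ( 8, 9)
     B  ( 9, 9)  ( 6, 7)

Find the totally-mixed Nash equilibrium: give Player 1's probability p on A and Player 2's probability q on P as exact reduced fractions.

P1 indiff ⇒ q·5+(1-q)·8 = q·9+(1-q)·6 ⇒ q(-4) = (1-q)(-2) ⇒ q = 1/3
P2 indiff ⇒ p·8+(1-p)·9 = p·9+(1-p)·7 ⇒ p(-1) = (1-p)(-2) ⇒ p = 2/3

(p,q) = (2/3, 1/3)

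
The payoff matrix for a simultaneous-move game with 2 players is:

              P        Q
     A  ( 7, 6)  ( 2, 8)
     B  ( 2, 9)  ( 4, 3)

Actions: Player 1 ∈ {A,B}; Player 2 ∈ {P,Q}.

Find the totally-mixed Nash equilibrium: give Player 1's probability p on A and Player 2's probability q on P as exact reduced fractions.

P1 indiff ⇒ q·7+(1-q)·2 = q·2+(1-q)·4 ⇒ q(5) = (1-q)(2) ⇒ q = 2/7
P2 indiff ⇒ p·6+(1-p)·9 = p·8+(1-p)·3 ⇒ p(-2) = (1-p)(-6) ⇒ p = 3/4

P1 mixes 3/4 on A; P2 mixes 2/7 on P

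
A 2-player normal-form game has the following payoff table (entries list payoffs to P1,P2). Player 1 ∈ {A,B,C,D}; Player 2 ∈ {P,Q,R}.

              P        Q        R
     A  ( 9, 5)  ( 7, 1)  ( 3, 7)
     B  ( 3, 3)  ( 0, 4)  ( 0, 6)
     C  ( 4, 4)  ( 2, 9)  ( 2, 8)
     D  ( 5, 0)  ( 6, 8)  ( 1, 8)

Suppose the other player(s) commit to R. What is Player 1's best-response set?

u_1(A vs R) = 3
u_1(B vs R) = 0
u_1(C vs R) = 2
u_1(D vs R) = 1
max payoff 3 at {A}

BR_1 = {A}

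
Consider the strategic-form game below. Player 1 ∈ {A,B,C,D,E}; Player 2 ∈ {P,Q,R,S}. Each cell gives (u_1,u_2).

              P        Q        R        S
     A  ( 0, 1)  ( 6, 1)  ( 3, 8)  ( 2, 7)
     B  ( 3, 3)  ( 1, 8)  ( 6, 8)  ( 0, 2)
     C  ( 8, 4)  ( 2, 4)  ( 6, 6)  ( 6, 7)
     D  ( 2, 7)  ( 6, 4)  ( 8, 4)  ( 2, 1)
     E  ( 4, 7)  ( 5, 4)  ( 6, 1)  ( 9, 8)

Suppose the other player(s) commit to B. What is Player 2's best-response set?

u_2(P vs B) = 3
u_2(Q vs B) = 8
u_2(R vs B) = 8
u_2(S vs B) = 2
max payoff 8 at {Q,R}

BR_2 = {Q,R}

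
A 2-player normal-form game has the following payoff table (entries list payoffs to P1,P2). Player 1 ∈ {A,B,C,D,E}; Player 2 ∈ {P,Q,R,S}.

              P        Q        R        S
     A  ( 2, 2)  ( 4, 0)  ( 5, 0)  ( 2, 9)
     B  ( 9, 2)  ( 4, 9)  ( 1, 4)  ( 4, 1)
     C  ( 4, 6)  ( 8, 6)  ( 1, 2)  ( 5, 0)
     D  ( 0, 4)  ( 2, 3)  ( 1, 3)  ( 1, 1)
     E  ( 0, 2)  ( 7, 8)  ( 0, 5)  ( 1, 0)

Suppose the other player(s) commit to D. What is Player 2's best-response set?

P2 best: {P}

u_2(P vs D) = 4
u_2(Q vs D) = 3
u_2(R vs D) = 3
u_2(S vs D) = 1
max payoff 4 at {P}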